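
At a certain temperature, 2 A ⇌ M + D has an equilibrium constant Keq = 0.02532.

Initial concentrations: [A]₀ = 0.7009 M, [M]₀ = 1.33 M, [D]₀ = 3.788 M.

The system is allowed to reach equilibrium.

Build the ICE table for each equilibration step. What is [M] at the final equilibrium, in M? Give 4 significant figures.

[M]_eq = 0.09905 M

Q₀ = 10.26 vs Keq = 0.02532 ⇒ Q>K, reverse
Step 1:
                  A         M         D
  I          0.7009      1.33     3.788
  C           2.462    -1.231    -1.231
  E           3.163   0.09905     2.557
  solve Keq expr → x = -1.231; check Q = 0.02532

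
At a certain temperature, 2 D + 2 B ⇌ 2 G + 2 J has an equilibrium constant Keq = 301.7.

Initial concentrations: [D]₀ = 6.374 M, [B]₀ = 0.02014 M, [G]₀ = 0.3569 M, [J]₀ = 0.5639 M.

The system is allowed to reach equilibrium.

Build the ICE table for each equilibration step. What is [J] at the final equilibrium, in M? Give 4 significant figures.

[J]_eq = 0.5821 M

Q₀ = 2.458 vs Keq = 301.7 ⇒ Q<K, forward
Step 1:
                    D           B           G           J
  I             6.374     0.02014      0.3569      0.5639
  C          -0.01816    -0.01816     0.01816     0.01816
  E             6.356    0.001977      0.3751      0.5821
  solve Keq expr → x = 0.009081; check Q = 301.7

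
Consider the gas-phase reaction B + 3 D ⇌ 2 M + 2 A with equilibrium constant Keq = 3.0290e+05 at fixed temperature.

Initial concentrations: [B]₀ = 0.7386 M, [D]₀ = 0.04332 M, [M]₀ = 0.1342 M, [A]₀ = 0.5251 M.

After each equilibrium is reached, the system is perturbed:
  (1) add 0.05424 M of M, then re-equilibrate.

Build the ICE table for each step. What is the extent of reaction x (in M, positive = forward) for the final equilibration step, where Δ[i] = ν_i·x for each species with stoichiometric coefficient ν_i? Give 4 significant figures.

x = -2.3214e-04 M

Q₀ = 82.7 vs Keq = 3.0290e+05 ⇒ Q<K, forward
Step 1:
                  B         D         M         A
  init       0.7386   0.04332    0.1342    0.5251
  Δ        -0.01334  -0.04002   0.02668   0.02668
  eq         0.7253  0.003298    0.1609    0.5518
  solve Keq expr → x = 0.01334; check Q = 3.0290e+05
Then add 0.05424 M of M.
Step 2:
                  B         D         M         A
  init       0.7253  0.003298    0.2151    0.5518
  Δ       2.3214e-04 6.9642e-04 -4.6428e-04 -4.6428e-04
  eq         0.7255  0.003994    0.2147    0.5513
  solve Keq expr → x = -2.3214e-04; check Q = 3.0290e+05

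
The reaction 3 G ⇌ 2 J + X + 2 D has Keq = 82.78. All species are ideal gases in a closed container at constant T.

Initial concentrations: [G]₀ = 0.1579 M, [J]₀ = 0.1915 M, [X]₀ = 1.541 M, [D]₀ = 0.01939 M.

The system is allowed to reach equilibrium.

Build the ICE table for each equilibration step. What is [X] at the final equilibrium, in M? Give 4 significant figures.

[X]_eq = 1.585 M

Q₀ = 0.005397 vs Keq = 82.78 ⇒ Q<K, forward
Step 1:
                    G           J           X           D
  I            0.1579      0.1915       1.541     0.01939
  C           -0.1321     0.08804     0.04402     0.08804
  E           0.02585      0.2795       1.585      0.1074
  solve Keq expr → x = 0.04402; check Q = 82.78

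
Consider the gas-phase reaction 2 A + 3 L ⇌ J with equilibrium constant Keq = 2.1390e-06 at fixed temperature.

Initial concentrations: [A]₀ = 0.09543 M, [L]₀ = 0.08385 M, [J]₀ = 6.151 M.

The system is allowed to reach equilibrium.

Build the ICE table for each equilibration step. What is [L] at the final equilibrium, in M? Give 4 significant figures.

[L]_eq = 15.75 M

Q₀ = 1.1457e+06 vs Keq = 2.1390e-06 ⇒ Q>K, reverse
Step 1:
                    A           L           J
  Initial     0.09543     0.08385       6.151
  Change        10.44       15.67      -5.222
  Equil         10.54       15.75      0.9286
  solve Keq expr → x = -5.222; check Q = 2.1390e-06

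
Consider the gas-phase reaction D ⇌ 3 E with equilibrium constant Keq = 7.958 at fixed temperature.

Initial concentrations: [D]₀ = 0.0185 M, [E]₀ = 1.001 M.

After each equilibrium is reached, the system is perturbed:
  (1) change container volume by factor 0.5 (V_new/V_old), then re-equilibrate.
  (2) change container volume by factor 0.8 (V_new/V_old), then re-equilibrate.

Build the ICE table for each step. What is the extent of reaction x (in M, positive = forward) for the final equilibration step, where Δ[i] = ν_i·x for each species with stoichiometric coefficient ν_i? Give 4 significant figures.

x = -0.05203 M

Q₀ = 54.22 vs Keq = 7.958 ⇒ Q>K, reverse
Step 1:
                    D           E
  Initial      0.0185       1.001
  Change      0.05496     -0.1649
  Equil       0.07346      0.8361
  solve Keq expr → x = -0.05496; check Q = 7.958
Then change container volume by factor 0.5 (V_new/V_old).
Step 2:
                    D           E
  Initial      0.1469       1.672
  Change       0.1258     -0.3775
  Equil        0.2727       1.295
  solve Keq expr → x = -0.1258; check Q = 7.958
Then change container volume by factor 0.8 (V_new/V_old).
Step 3:
                    D           E
  Initial      0.3409       1.618
  Change      0.05203     -0.1561
  Equil         0.393       1.462
  solve Keq expr → x = -0.05203; check Q = 7.958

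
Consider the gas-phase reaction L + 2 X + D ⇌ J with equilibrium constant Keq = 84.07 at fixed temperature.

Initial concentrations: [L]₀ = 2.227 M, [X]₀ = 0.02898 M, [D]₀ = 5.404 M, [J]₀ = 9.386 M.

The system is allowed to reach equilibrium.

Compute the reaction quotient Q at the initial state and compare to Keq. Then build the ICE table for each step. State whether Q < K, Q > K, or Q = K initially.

Q₀ = 928.6 vs Keq = 84.07 ⇒ Q>K, reverse
Step 1:
                    L           X           D           J
  I             2.227     0.02898       5.404       9.386
  C           0.03308     0.06617     0.03308    -0.03308
  E              2.26     0.09515       5.437       9.353
  solve Keq expr → x = -0.03308; check Q = 84.07

Q₀ = 928.6; Q > K (proceeds reverse)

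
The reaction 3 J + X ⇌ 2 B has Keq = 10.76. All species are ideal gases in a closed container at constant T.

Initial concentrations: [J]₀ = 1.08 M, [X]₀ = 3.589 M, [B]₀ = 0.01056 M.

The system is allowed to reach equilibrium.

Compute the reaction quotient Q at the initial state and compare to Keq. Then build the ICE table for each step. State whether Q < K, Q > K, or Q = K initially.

Q₀ = 2.4665e-05; Q < K (proceeds forward)

Q₀ = 2.4665e-05 vs Keq = 10.76 ⇒ Q<K, forward
Step 1:
                    J           X           B
  I              1.08       3.589     0.01056
  C           -0.8664     -0.2888      0.5776
  E            0.2136         3.3      0.5882
  solve Keq expr → x = 0.2888; check Q = 10.76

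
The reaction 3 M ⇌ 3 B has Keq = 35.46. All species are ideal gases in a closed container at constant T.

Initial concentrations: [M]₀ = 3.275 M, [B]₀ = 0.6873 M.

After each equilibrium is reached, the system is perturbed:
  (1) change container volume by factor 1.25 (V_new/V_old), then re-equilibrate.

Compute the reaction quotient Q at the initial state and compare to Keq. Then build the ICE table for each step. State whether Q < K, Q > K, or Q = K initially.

Q₀ = 0.009243 vs Keq = 35.46 ⇒ Q<K, forward
Step 1:
                   M          B
  I            3.275     0.6873
  C            -2.35       2.35
  E           0.9246      3.038
  solve Keq expr → x = 0.7835; check Q = 35.46
Then change container volume by factor 1.25 (V_new/V_old).
Step 2:
                   M          B
  I           0.7397       2.43
  C                0          0
  E           0.7397       2.43
  solve Keq expr → x = 0; check Q = 35.46

Q₀ = 0.009243; Q < K (proceeds forward)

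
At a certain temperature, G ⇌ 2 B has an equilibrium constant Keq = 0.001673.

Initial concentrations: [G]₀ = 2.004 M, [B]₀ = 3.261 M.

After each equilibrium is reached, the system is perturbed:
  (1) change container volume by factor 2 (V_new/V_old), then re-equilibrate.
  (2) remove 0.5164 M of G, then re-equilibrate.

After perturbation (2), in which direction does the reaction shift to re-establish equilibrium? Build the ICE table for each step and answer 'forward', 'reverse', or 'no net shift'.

Direction: reverse

Q₀ = 5.306 vs Keq = 0.001673 ⇒ Q>K, reverse
Step 1:
                   G          B
  Initial      2.004      3.261
  Change       1.592     -3.183
  Equil        3.596    0.07756
  solve Keq expr → x = -1.592; check Q = 0.001673
Then change container volume by factor 2 (V_new/V_old).
Step 2:
                   G          B
  Initial      1.798    0.03878
  Change   -0.007971    0.01594
  Equil         1.79    0.05472
  solve Keq expr → x = 0.007971; check Q = 0.001673
Then remove 0.5164 M of G.
Step 3:
                   G          B
  Initial      1.273    0.05472
  Change    0.004244  -0.008487
  Equil        1.278    0.04623
  solve Keq expr → x = -0.004244; check Q = 0.001673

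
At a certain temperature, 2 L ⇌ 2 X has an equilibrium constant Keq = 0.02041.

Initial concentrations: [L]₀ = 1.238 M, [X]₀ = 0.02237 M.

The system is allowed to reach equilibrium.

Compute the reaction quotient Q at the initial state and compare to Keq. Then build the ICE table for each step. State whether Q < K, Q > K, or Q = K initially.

Q₀ = 3.2651e-04; Q < K (proceeds forward)

Q₀ = 3.2651e-04 vs Keq = 0.02041 ⇒ Q<K, forward
Step 1:
                  L         X
  Initial     1.238   0.02237
  Change    -0.1352    0.1352
  Equil       1.103    0.1576
  solve Keq expr → x = 0.06759; check Q = 0.02041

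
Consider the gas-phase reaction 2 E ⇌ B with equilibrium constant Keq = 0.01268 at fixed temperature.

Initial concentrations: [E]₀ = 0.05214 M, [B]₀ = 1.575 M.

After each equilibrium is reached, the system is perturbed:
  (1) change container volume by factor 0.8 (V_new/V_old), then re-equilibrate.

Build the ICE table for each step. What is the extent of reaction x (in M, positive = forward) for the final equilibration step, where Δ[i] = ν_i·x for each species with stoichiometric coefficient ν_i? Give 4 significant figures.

x = 0.02959 M

Q₀ = 579.3 vs Keq = 0.01268 ⇒ Q>K, reverse
Step 1:
                    E           B
  Initial     0.05214       1.575
  Change        2.925      -1.463
  Equil         2.977      0.1124
  solve Keq expr → x = -1.463; check Q = 0.01268
Then change container volume by factor 0.8 (V_new/V_old).
Step 2:
                    E           B
  Initial       3.722      0.1405
  Change     -0.05917     0.02959
  Equil         3.662      0.1701
  solve Keq expr → x = 0.02959; check Q = 0.01268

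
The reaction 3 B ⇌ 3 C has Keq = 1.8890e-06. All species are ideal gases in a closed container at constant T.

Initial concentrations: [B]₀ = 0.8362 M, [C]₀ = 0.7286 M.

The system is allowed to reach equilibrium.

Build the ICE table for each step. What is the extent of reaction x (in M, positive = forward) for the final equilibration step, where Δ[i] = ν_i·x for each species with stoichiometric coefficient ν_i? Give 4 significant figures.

Q₀ = 0.6615 vs Keq = 1.8890e-06 ⇒ Q>K, reverse
Step 1:
                  B         C
  Initial    0.8362    0.7286
  Change     0.7095   -0.7095
  Equil       1.546   0.01911
  solve Keq expr → x = -0.2365; check Q = 1.8890e-06

x = -0.2365 M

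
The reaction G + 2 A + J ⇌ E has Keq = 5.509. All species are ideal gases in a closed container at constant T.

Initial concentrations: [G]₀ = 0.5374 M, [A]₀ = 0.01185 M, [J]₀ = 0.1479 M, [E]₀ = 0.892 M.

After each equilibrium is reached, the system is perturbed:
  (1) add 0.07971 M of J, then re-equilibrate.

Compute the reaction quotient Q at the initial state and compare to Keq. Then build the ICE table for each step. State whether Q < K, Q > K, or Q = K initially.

Q₀ = 7.9921e+04 vs Keq = 5.509 ⇒ Q>K, reverse
Step 1:
                   G          A          J          E
  I           0.5374    0.01185     0.1479      0.892
  C           0.2776     0.5552     0.2776    -0.2776
  E            0.815     0.5671     0.4255     0.6144
  solve Keq expr → x = -0.2776; check Q = 5.509
Then add 0.07971 M of J.
Step 2:
                   G          A          J          E
  I            0.815     0.5671     0.5052     0.6144
  C          -0.0142    -0.0284    -0.0142     0.0142
  E           0.8008     0.5387      0.491     0.6286
  solve Keq expr → x = 0.0142; check Q = 5.509

Q₀ = 7.9921e+04; Q > K (proceeds reverse)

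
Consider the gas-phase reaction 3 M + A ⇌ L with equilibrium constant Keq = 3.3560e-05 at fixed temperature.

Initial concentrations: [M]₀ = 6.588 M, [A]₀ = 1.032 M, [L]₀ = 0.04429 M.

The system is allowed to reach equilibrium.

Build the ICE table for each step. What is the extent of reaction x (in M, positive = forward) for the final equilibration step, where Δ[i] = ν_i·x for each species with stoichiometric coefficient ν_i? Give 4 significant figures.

x = -0.03359 M

Q₀ = 1.5009e-04 vs Keq = 3.3560e-05 ⇒ Q>K, reverse
Step 1:
                    M           A           L
  I             6.588       1.032     0.04429
  C            0.1008     0.03359    -0.03359
  E             6.689       1.066      0.0107
  solve Keq expr → x = -0.03359; check Q = 3.3560e-05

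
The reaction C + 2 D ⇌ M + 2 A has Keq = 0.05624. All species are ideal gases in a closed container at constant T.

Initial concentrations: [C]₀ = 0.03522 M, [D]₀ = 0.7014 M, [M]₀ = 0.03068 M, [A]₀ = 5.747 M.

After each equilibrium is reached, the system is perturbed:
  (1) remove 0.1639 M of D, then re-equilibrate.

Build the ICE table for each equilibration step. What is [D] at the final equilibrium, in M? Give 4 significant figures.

Q₀ = 58.48 vs Keq = 0.05624 ⇒ Q>K, reverse
Step 1:
                   C          D          M          A
  init       0.03522     0.7014    0.03068      5.747
  Δ          0.03061    0.06123   -0.03061   -0.06123
  eq         0.06583     0.7626 6.6610e-05      5.686
  solve Keq expr → x = -0.03061; check Q = 0.05624
Then remove 0.1639 M of D.
Step 2:
                   C          D          M          A
  init       0.06583     0.5987 6.6610e-05      5.686
  Δ       2.5531e-05 5.1061e-05 -2.5531e-05 -5.1061e-05
  eq         0.06586     0.5988 4.1079e-05      5.686
  solve Keq expr → x = -2.5531e-05; check Q = 0.05624

[D]_eq = 0.5988 M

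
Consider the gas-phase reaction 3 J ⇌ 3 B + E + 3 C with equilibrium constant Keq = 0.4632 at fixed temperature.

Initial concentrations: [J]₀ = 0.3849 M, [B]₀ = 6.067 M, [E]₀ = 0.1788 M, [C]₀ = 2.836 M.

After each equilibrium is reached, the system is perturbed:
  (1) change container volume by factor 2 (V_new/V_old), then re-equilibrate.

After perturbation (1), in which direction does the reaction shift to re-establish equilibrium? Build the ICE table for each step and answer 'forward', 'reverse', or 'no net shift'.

Q₀ = 1.5972e+04 vs Keq = 0.4632 ⇒ Q>K, reverse
Step 1:
                  J         B         E         C
  init       0.3849     6.067    0.1788     2.836
  Δ          0.5359   -0.5359   -0.1786   -0.5359
  eq         0.9208     5.531 1.7560e-04       2.3
  solve Keq expr → x = -0.1786; check Q = 0.4632
Then change container volume by factor 2 (V_new/V_old).
Step 2:
                  J         B         E         C
  init       0.4604     2.766 8.7801e-05      1.15
  Δ       -0.003791  0.003791  0.001264  0.003791
  eq         0.4566     2.769  0.001351     1.154
  solve Keq expr → x = 0.001264; check Q = 0.4632

Direction: forward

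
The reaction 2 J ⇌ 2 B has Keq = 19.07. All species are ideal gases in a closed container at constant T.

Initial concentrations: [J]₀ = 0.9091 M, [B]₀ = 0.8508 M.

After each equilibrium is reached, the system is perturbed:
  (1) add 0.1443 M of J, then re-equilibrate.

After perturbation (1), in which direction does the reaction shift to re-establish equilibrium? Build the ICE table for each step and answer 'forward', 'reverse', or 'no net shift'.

Q₀ = 0.8759 vs Keq = 19.07 ⇒ Q<K, forward
Step 1:
                  J         B
  init       0.9091    0.8508
  Δ         -0.5812    0.5812
  eq         0.3279     1.432
  solve Keq expr → x = 0.2906; check Q = 19.07
Then add 0.1443 M of J.
Step 2:
                  J         B
  init       0.4722     1.432
  Δ         -0.1174    0.1174
  eq         0.3548     1.549
  solve Keq expr → x = 0.05871; check Q = 19.07

Direction: forward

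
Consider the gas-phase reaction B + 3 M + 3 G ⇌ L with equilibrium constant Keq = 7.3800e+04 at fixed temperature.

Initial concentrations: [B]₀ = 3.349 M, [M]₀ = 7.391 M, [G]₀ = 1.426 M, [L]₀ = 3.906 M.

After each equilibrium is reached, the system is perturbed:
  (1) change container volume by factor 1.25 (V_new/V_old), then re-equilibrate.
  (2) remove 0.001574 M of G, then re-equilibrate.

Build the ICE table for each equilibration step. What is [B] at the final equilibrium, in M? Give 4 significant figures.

[B]_eq = 2.301 M

Q₀ = 9.9621e-04 vs Keq = 7.3800e+04 ⇒ Q<K, forward
Step 1:
                   B          M          G          L
  I            3.349      7.391      1.426      3.906
  C          -0.4738     -1.421     -1.421     0.4738
  E            2.875       5.97   0.004595       4.38
  solve Keq expr → x = 0.4738; check Q = 7.3800e+04
Then change container volume by factor 1.25 (V_new/V_old).
Step 2:
                   B          M          G          L
  I              2.3      4.776   0.003676      3.504
  C       6.8813e-04   0.002064   0.002064 -6.8813e-04
  E            2.301      4.778    0.00574      3.503
  solve Keq expr → x = -6.8813e-04; check Q = 7.3800e+04
Then remove 0.001574 M of G.
Step 3:
                   B          M          G          L
  I            2.301      4.778   0.004166      3.503
  C       5.2380e-04   0.001571   0.001571 -5.2380e-04
  E            2.301      4.779   0.005738      3.503
  solve Keq expr → x = -5.2380e-04; check Q = 7.3800e+04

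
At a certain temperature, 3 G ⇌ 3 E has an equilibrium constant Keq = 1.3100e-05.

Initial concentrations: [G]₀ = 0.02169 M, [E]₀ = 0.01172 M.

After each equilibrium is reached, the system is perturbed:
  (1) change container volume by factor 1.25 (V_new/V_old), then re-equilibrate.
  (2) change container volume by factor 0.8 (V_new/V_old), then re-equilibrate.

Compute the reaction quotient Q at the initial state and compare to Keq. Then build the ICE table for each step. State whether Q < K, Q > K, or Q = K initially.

Q₀ = 0.1578; Q > K (proceeds reverse)

Q₀ = 0.1578 vs Keq = 1.3100e-05 ⇒ Q>K, reverse
Step 1:
                  G         E
  I         0.02169   0.01172
  C         0.01095  -0.01095
  E         0.03264 7.6945e-04
  solve Keq expr → x = -0.00365; check Q = 1.3100e-05
Then change container volume by factor 1.25 (V_new/V_old).
Step 2:
                  G         E
  I         0.02611 6.1556e-04
  C               0         0
  E         0.02611 6.1556e-04
  solve Keq expr → x = 0; check Q = 1.3100e-05
Then change container volume by factor 0.8 (V_new/V_old).
Step 3:
                  G         E
  I         0.03264 7.6945e-04
  C               0         0
  E         0.03264 7.6945e-04
  solve Keq expr → x = 0; check Q = 1.3100e-05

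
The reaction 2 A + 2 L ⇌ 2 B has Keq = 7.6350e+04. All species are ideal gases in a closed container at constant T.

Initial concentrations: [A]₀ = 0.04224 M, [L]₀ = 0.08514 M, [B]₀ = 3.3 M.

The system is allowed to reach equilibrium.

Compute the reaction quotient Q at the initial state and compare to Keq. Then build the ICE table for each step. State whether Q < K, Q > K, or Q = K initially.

Q₀ = 8.4200e+05; Q > K (proceeds reverse)

Q₀ = 8.4200e+05 vs Keq = 7.6350e+04 ⇒ Q>K, reverse
Step 1:
                   A          L          B
  I          0.04224    0.08514        3.3
  C          0.04691    0.04691   -0.04691
  E          0.08915     0.1321      3.253
  solve Keq expr → x = -0.02346; check Q = 7.6350e+04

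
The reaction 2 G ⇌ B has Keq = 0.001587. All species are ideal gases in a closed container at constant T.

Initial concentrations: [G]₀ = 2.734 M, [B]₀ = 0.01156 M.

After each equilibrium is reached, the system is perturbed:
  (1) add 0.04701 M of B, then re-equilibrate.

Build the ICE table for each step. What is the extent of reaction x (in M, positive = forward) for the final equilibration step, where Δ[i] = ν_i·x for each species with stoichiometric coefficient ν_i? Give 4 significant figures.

Q₀ = 0.001547 vs Keq = 0.001587 ⇒ Q<K, forward
Step 1:
                  G         B
  I           2.734   0.01156
  C       -5.9456e-04 2.9728e-04
  E           2.733   0.01186
  solve Keq expr → x = 2.9728e-04; check Q = 0.001587
Then add 0.04701 M of B.
Step 2:
                  G         B
  I           2.733   0.05887
  C         0.09239  -0.04619
  E           2.826   0.01267
  solve Keq expr → x = -0.04619; check Q = 0.001587

x = -0.04619 M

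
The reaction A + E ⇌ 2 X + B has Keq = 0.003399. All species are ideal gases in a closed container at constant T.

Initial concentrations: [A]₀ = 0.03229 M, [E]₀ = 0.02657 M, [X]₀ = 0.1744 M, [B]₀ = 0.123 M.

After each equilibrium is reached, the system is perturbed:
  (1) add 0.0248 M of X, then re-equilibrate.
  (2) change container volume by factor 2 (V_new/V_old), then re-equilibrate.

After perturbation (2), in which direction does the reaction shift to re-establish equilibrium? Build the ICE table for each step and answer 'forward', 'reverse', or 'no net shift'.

Direction: forward

Q₀ = 4.361 vs Keq = 0.003399 ⇒ Q>K, reverse
Step 1:
                    A           E           X           B
  Initial     0.03229     0.02657      0.1744       0.123
  Change      0.07367     0.07367     -0.1473    -0.07367
  Equil         0.106      0.1002     0.02705     0.04933
  solve Keq expr → x = -0.07367; check Q = 0.003399
Then add 0.0248 M of X.
Step 2:
                    A           E           X           B
  Initial       0.106      0.1002     0.05185     0.04933
  Change     0.009489    0.009489    -0.01898   -0.009489
  Equil        0.1155      0.1097     0.03288     0.03984
  solve Keq expr → x = -0.009489; check Q = 0.003399
Then change container volume by factor 2 (V_new/V_old).
Step 3:
                    A           E           X           B
  Initial     0.05773     0.05487     0.01644     0.01992
  Change    -0.002325   -0.002325    0.004651    0.002325
  Equil        0.0554     0.05254     0.02109     0.02224
  solve Keq expr → x = 0.002325; check Q = 0.003399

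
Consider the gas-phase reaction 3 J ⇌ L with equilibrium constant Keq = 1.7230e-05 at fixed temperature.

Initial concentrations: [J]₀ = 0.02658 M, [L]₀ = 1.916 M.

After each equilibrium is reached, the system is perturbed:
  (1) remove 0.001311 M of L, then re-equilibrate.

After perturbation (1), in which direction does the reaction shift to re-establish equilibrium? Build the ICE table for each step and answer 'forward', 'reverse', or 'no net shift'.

Q₀ = 1.0203e+05 vs Keq = 1.7230e-05 ⇒ Q>K, reverse
Step 1:
                  J         L
  init      0.02658     1.916
  Δ           5.738    -1.913
  eq          5.765  0.003301
  solve Keq expr → x = -1.913; check Q = 1.7230e-05
Then remove 0.001311 M of L.
Step 2:
                  J         L
  init        5.765   0.00199
  Δ       -0.003913  0.001304
  eq          5.761  0.003294
  solve Keq expr → x = 0.001304; check Q = 1.7230e-05

Direction: forward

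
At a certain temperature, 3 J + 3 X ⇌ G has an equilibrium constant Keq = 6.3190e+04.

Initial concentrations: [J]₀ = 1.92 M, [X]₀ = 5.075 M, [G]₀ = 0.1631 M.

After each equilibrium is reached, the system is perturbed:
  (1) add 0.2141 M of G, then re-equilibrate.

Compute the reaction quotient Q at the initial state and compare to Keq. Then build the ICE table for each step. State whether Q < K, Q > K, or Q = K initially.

Q₀ = 1.7630e-04; Q < K (proceeds forward)

Q₀ = 1.7630e-04 vs Keq = 6.3190e+04 ⇒ Q<K, forward
Step 1:
                   J          X          G
  Initial       1.92      5.075     0.1631
  Change      -1.913     -1.913     0.6375
  Equil     0.007372      3.162     0.8006
  solve Keq expr → x = 0.6375; check Q = 6.3190e+04
Then add 0.2141 M of G.
Step 2:
                   J          X          G
  Initial   0.007372      3.162      1.015
  Change  6.0389e-04 6.0389e-04 -2.0130e-04
  Equil     0.007976      3.163      1.015
  solve Keq expr → x = -2.0130e-04; check Q = 6.3190e+04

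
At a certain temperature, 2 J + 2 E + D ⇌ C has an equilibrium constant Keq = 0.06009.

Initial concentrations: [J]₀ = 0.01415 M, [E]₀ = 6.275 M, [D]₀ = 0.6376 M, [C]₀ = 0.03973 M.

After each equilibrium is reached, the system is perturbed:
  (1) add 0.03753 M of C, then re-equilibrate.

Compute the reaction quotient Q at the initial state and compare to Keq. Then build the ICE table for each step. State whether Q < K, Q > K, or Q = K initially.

Q₀ = 7.904; Q > K (proceeds reverse)

Q₀ = 7.904 vs Keq = 0.06009 ⇒ Q>K, reverse
Step 1:
                    J           E           D           C
  I           0.01415       6.275      0.6376     0.03973
  C           0.06117     0.06117     0.03059    -0.03059
  E           0.07532       6.336      0.6682    0.009145
  solve Keq expr → x = -0.03059; check Q = 0.06009
Then add 0.03753 M of C.
Step 2:
                    J           E           D           C
  I           0.07532       6.336      0.6682     0.04667
  C           0.04469     0.04469     0.02234    -0.02234
  E              0.12       6.381      0.6905     0.02433
  solve Keq expr → x = -0.02234; check Q = 0.06009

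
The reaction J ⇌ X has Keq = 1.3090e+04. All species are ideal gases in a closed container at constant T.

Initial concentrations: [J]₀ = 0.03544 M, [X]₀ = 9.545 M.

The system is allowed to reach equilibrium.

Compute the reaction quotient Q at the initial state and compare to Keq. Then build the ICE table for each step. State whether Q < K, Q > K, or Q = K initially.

Q₀ = 269.3; Q < K (proceeds forward)

Q₀ = 269.3 vs Keq = 1.3090e+04 ⇒ Q<K, forward
Step 1:
                  J         X
  I         0.03544     9.545
  C        -0.03471   0.03471
  E       7.3183e-04      9.58
  solve Keq expr → x = 0.03471; check Q = 1.3090e+04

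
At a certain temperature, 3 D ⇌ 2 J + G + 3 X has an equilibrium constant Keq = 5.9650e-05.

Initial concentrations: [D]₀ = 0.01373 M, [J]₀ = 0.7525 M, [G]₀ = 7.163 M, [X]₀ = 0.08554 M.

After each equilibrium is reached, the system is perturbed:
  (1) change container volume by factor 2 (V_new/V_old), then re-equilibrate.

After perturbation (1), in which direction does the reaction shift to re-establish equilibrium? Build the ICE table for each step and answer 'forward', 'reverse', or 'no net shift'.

Q₀ = 980.9 vs Keq = 5.9650e-05 ⇒ Q>K, reverse
Step 1:
                   D          J          G          X
  I          0.01373     0.7525      7.163    0.08554
  C          0.08304   -0.05536   -0.02768   -0.08304
  E          0.09677     0.6971      7.135   0.002498
  solve Keq expr → x = -0.02768; check Q = 5.9650e-05
Then change container volume by factor 2 (V_new/V_old).
Step 2:
                   D          J          G          X
  I          0.04839     0.3486      3.568   0.001249
  C        -0.001184 7.8942e-04 3.9471e-04   0.001184
  E           0.0472     0.3494      3.568   0.002433
  solve Keq expr → x = 3.9471e-04; check Q = 5.9650e-05

Direction: forward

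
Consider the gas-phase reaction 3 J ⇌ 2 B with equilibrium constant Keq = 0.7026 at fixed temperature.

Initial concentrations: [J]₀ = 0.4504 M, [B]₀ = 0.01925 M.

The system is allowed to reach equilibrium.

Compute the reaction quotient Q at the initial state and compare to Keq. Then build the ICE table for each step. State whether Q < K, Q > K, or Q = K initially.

Q₀ = 0.004056 vs Keq = 0.7026 ⇒ Q<K, forward
Step 1:
                   J          B
  I           0.4504    0.01925
  C          -0.1639     0.1093
  E           0.2865     0.1285
  solve Keq expr → x = 0.05464; check Q = 0.7026

Q₀ = 0.004056; Q < K (proceeds forward)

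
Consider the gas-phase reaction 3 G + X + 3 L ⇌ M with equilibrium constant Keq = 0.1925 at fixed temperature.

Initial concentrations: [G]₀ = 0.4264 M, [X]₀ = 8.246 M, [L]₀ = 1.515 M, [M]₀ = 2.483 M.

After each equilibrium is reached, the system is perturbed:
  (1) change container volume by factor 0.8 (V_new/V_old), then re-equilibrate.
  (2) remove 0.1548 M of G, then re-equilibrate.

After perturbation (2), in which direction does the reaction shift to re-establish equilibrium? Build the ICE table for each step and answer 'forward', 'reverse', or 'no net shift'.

Q₀ = 1.117 vs Keq = 0.1925 ⇒ Q>K, reverse
Step 1:
                  G         X         L         M
  Initial    0.4264     8.246     1.515     2.483
  Change     0.2299   0.07664    0.2299  -0.07664
  Equil      0.6563     8.323     1.745     2.406
  solve Keq expr → x = -0.07664; check Q = 0.1925
Then change container volume by factor 0.8 (V_new/V_old).
Step 2:
                  G         X         L         M
  Initial    0.8204      10.4     2.181     3.008
  Change    -0.2278  -0.07593   -0.2278   0.07593
  Equil      0.5926     10.33     1.953     3.084
  solve Keq expr → x = 0.07593; check Q = 0.1925
Then remove 0.1548 M of G.
Step 3:
                  G         X         L         M
  Initial    0.4378     10.33     1.953     3.084
  Change      0.118   0.03932     0.118  -0.03932
  Equil      0.5558     10.37     2.071     3.045
  solve Keq expr → x = -0.03932; check Q = 0.1925

Direction: reverse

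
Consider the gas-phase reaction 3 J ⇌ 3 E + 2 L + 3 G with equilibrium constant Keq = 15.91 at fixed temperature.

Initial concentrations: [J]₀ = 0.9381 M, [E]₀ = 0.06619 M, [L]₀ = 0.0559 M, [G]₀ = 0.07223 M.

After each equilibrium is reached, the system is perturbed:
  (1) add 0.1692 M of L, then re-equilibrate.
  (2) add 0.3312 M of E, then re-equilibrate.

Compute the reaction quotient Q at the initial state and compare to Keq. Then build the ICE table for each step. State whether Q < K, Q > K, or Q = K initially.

Q₀ = 4.1362e-10 vs Keq = 15.91 ⇒ Q<K, forward
Step 1:
                   J          E          L          G
  init        0.9381    0.06619     0.0559    0.07223
  Δ          -0.7549     0.7549     0.5032     0.7549
  eq          0.1832      0.821     0.5591     0.8271
  solve Keq expr → x = 0.2516; check Q = 15.91
Then add 0.1692 M of L.
Step 2:
                   J          E          L          G
  init        0.1832      0.821     0.7283     0.8271
  Δ           0.0214    -0.0214   -0.01427    -0.0214
  eq          0.2046     0.7996     0.7141     0.8057
  solve Keq expr → x = -0.007133; check Q = 15.91
Then add 0.3312 M of E.
Step 3:
                   J          E          L          G
  init        0.2046      1.131     0.7141     0.8057
  Δ          0.04807   -0.04807   -0.03205   -0.04807
  eq          0.2527      1.083      0.682     0.7576
  solve Keq expr → x = -0.01602; check Q = 15.91

Q₀ = 4.1362e-10; Q < K (proceeds forward)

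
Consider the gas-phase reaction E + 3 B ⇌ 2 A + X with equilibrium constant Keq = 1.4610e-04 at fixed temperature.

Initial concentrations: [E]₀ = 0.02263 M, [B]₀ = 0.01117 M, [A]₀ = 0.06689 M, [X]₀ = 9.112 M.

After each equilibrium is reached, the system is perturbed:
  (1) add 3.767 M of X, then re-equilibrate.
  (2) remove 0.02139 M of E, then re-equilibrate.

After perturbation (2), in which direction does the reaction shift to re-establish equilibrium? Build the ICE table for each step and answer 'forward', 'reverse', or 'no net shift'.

Q₀ = 1.2927e+06 vs Keq = 1.4610e-04 ⇒ Q>K, reverse
Step 1:
                  E         B         A         X
  Initial   0.02263   0.01117   0.06689     9.112
  Change    0.03343    0.1003  -0.06685  -0.03343
  Equil     0.05606    0.1115 3.5340e-05     9.079
  solve Keq expr → x = -0.03343; check Q = 1.4610e-04
Then add 3.767 M of X.
Step 2:
                  E         B         A         X
  Initial   0.05606    0.1115 3.5340e-05     12.85
  Change  2.8131e-06 8.4392e-06 -5.6261e-06 -2.8131e-06
  Equil     0.05606    0.1115 2.9714e-05     12.85
  solve Keq expr → x = -2.8131e-06; check Q = 1.4610e-04
Then remove 0.02139 M of E.
Step 3:
                  E         B         A         X
  Initial   0.03467    0.1115 2.9714e-05     12.85
  Change  3.1712e-06 9.5136e-06 -6.3424e-06 -3.1712e-06
  Equil     0.03467    0.1115 2.3371e-05     12.85
  solve Keq expr → x = -3.1712e-06; check Q = 1.4610e-04

Direction: reverse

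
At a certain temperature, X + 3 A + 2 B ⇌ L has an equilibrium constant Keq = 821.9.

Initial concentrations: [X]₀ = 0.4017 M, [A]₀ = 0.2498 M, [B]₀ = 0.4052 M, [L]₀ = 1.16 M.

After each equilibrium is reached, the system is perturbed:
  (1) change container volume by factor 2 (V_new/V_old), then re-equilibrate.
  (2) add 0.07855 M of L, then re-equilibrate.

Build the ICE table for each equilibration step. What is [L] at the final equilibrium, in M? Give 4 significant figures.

Q₀ = 1128 vs Keq = 821.9 ⇒ Q>K, reverse
Step 1:
                    X           A           B           L
  init         0.4017      0.2498      0.4052        1.16
  Δ          0.006642     0.01993     0.01328   -0.006642
  eq           0.4083      0.2697      0.4185       1.153
  solve Keq expr → x = -0.006642; check Q = 821.9
Then change container volume by factor 2 (V_new/V_old).
Step 2:
                    X           A           B           L
  init         0.2042      0.1349      0.2092      0.5767
  Δ           0.05264      0.1579      0.1053    -0.05264
  eq           0.2568      0.2928      0.3145       0.524
  solve Keq expr → x = -0.05264; check Q = 821.9
Then add 0.07855 M of L.
Step 3:
                    X           A           B           L
  init         0.2568      0.2928      0.3145      0.6026
  Δ          0.002884    0.008651    0.005768   -0.002884
  eq           0.2597      0.3014      0.3203      0.5997
  solve Keq expr → x = -0.002884; check Q = 821.9

[L]_eq = 0.5997 M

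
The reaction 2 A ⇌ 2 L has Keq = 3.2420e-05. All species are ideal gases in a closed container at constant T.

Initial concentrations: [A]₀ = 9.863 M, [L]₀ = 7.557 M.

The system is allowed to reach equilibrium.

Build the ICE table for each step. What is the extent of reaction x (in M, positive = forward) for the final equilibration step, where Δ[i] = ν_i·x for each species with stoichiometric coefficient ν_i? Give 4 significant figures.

Q₀ = 0.5871 vs Keq = 3.2420e-05 ⇒ Q>K, reverse
Step 1:
                    A           L
  Initial       9.863       7.557
  Change        7.458      -7.458
  Equil         17.32     0.09863
  solve Keq expr → x = -3.729; check Q = 3.2420e-05

x = -3.729 M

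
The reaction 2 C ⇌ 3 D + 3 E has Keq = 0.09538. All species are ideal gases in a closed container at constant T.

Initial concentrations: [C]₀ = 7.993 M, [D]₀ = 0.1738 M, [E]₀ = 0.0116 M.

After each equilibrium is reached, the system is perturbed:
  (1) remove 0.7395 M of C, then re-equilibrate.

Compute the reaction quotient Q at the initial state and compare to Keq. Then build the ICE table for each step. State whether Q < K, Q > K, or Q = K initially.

Q₀ = 1.2826e-10; Q < K (proceeds forward)

Q₀ = 1.2826e-10 vs Keq = 0.09538 ⇒ Q<K, forward
Step 1:
                  C         D         E
  Initial     7.993    0.1738    0.0116
  Change    -0.8094     1.214     1.214
  Equil       7.184     1.388     1.226
  solve Keq expr → x = 0.4047; check Q = 0.09538
Then remove 0.7395 M of C.
Step 2:
                  C         D         E
  Initial     6.444     1.388     1.226
  Change    0.02958  -0.04437  -0.04437
  Equil       6.474     1.343     1.181
  solve Keq expr → x = -0.01479; check Q = 0.09538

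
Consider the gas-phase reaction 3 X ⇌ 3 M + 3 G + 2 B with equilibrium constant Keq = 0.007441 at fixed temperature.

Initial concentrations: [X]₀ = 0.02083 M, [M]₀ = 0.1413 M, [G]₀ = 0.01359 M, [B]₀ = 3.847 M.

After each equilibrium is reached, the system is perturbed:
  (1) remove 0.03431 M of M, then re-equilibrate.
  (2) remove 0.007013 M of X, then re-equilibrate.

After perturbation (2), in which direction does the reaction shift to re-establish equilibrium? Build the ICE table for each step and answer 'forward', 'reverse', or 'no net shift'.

Q₀ = 0.01159 vs Keq = 0.007441 ⇒ Q>K, reverse
Step 1:
                    X           M           G           B
  Initial     0.02083      0.1413     0.01359       3.847
  Change      0.00113    -0.00113    -0.00113 -7.5358e-04
  Equil       0.02196      0.1402     0.01246       3.846
  solve Keq expr → x = -3.7679e-04; check Q = 0.007441
Then remove 0.03431 M of M.
Step 2:
                    X           M           G           B
  Initial     0.02196      0.1059     0.01246       3.846
  Change    -0.002136    0.002136    0.002136    0.001424
  Equil       0.01982       0.108      0.0146       3.848
  solve Keq expr → x = 7.1190e-04; check Q = 0.007441
Then remove 0.007013 M of X.
Step 3:
                    X           M           G           B
  Initial     0.01281       0.108      0.0146       3.848
  Change     0.002796   -0.002796   -0.002796   -0.001864
  Equil       0.01561      0.1052      0.0118       3.846
  solve Keq expr → x = -9.3190e-04; check Q = 0.007441

Direction: reverse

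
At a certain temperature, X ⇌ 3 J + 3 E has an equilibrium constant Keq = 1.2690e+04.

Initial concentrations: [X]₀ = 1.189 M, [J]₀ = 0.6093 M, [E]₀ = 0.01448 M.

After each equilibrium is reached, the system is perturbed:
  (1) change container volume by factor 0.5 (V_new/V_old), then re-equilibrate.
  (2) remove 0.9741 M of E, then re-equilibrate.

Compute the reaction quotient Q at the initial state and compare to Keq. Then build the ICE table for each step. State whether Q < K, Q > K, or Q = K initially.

Q₀ = 5.7759e-07; Q < K (proceeds forward)

Q₀ = 5.7759e-07 vs Keq = 1.2690e+04 ⇒ Q<K, forward
Step 1:
                  X         J         E
  I           1.189    0.6093   0.01448
  C          -1.054     3.161     3.161
  E          0.1353      3.77     3.176
  solve Keq expr → x = 1.054; check Q = 1.2690e+04
Then change container volume by factor 0.5 (V_new/V_old).
Step 2:
                  X         J         E
  I          0.2706     7.541     6.351
  C           0.701    -2.103    -2.103
  E          0.9716     5.438     4.248
  solve Keq expr → x = -0.701; check Q = 1.2690e+04
Then remove 0.9741 M of E.
Step 3:
                  X         J         E
  I          0.9716     5.438     3.274
  C         -0.1478    0.4435    0.4435
  E          0.8237     5.881     3.718
  solve Keq expr → x = 0.1478; check Q = 1.2690e+04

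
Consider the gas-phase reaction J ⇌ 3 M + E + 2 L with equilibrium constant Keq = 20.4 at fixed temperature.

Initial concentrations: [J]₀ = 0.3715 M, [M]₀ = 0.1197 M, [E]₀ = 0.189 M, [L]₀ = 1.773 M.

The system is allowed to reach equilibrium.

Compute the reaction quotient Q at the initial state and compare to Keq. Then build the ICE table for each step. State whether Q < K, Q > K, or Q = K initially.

Q₀ = 0.002743; Q < K (proceeds forward)

Q₀ = 0.002743 vs Keq = 20.4 ⇒ Q<K, forward
Step 1:
                    J           M           E           L
  I            0.3715      0.1197       0.189       1.773
  C            -0.272      0.8161       0.272      0.5441
  E           0.09945      0.9358       0.461       2.317
  solve Keq expr → x = 0.272; check Q = 20.4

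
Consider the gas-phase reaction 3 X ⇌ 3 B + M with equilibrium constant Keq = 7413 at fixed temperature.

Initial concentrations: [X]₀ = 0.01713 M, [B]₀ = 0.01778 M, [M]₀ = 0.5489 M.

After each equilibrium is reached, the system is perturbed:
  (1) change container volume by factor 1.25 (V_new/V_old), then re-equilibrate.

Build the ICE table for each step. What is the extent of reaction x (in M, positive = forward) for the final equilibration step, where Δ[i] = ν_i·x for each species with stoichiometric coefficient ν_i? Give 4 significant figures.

x = 2.5953e-05 M

Q₀ = 0.6138 vs Keq = 7413 ⇒ Q<K, forward
Step 1:
                   X          B          M
  Initial    0.01713    0.01778     0.5489
  Change    -0.01572    0.01572    0.00524
  Equil     0.001411     0.0335     0.5541
  solve Keq expr → x = 0.00524; check Q = 7413
Then change container volume by factor 1.25 (V_new/V_old).
Step 2:
                   X          B          M
  Initial   0.001129     0.0268     0.4433
  Change  -7.7858e-05 7.7858e-05 2.5953e-05
  Equil     0.001051    0.02688     0.4433
  solve Keq expr → x = 2.5953e-05; check Q = 7413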